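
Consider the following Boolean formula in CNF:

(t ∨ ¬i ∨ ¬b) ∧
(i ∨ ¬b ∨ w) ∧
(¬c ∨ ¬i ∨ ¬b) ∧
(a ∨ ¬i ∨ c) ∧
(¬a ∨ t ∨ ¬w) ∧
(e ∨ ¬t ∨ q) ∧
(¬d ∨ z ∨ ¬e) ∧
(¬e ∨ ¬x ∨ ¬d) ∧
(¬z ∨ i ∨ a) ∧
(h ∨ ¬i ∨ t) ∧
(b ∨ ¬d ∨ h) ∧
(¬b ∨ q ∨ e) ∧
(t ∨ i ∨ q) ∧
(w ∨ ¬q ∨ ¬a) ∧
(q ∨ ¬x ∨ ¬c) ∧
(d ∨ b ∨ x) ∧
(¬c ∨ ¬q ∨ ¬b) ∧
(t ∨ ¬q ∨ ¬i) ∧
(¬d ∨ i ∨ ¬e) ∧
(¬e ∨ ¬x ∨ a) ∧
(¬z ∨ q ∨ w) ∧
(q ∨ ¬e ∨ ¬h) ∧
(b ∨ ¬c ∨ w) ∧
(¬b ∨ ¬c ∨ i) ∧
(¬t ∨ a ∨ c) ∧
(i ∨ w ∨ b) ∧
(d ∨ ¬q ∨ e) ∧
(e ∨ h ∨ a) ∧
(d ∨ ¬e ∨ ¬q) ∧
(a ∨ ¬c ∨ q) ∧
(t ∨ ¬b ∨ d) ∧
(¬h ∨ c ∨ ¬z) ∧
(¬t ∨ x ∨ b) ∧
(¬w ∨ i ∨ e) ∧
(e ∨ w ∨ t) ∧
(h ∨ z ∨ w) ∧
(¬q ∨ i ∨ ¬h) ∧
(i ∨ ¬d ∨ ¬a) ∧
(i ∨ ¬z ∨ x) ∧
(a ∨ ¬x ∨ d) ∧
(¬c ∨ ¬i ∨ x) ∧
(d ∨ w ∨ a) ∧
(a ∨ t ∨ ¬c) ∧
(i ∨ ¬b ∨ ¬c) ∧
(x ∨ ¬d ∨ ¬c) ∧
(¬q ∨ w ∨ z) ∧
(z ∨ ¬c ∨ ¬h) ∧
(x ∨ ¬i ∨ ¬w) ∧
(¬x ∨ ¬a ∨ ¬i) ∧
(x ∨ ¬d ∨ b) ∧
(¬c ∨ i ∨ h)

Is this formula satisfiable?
Yes

Yes, the formula is satisfiable.

One satisfying assignment is: z=False, a=True, h=False, e=True, t=True, w=True, d=False, b=True, i=False, c=False, x=False, q=False

Verification: With this assignment, all 51 clauses evaluate to true.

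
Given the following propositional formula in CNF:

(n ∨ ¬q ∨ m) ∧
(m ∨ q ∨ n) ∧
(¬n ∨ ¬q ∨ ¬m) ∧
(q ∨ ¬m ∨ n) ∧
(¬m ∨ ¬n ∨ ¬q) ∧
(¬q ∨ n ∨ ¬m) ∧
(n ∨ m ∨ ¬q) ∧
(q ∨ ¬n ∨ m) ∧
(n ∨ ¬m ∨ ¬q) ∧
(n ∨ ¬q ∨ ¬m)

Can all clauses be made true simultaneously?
Yes

Yes, the formula is satisfiable.

One satisfying assignment is: q=False, n=True, m=True

Verification: With this assignment, all 10 clauses evaluate to true.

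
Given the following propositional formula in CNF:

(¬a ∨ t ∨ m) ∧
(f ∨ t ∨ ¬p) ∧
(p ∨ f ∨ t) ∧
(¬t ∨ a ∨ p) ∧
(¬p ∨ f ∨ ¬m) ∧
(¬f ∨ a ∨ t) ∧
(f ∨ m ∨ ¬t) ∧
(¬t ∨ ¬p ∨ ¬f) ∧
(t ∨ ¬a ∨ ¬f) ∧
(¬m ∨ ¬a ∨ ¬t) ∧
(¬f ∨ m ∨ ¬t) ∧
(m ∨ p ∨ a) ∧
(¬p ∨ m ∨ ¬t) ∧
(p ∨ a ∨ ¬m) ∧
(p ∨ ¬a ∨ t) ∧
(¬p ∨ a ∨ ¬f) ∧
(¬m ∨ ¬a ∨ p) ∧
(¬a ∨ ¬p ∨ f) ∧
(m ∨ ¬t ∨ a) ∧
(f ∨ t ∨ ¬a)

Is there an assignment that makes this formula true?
No

No, the formula is not satisfiable.

No assignment of truth values to the variables can make all 20 clauses true simultaneously.

The formula is UNSAT (unsatisfiable).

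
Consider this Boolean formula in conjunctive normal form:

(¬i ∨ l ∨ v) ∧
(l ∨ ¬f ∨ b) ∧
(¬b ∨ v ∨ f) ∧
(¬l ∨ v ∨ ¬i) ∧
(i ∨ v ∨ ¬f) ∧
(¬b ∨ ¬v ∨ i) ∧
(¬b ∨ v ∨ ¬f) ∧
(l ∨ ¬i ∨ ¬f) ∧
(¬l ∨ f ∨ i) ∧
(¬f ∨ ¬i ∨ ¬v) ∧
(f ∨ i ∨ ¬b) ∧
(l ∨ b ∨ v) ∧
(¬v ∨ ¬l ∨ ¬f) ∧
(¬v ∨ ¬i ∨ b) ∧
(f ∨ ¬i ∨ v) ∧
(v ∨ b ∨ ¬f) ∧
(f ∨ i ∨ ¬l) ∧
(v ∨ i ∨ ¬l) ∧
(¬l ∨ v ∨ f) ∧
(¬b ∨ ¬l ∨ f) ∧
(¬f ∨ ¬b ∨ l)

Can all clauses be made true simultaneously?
Yes

Yes, the formula is satisfiable.

One satisfying assignment is: v=True, b=True, i=True, f=False, l=False

Verification: With this assignment, all 21 clauses evaluate to true.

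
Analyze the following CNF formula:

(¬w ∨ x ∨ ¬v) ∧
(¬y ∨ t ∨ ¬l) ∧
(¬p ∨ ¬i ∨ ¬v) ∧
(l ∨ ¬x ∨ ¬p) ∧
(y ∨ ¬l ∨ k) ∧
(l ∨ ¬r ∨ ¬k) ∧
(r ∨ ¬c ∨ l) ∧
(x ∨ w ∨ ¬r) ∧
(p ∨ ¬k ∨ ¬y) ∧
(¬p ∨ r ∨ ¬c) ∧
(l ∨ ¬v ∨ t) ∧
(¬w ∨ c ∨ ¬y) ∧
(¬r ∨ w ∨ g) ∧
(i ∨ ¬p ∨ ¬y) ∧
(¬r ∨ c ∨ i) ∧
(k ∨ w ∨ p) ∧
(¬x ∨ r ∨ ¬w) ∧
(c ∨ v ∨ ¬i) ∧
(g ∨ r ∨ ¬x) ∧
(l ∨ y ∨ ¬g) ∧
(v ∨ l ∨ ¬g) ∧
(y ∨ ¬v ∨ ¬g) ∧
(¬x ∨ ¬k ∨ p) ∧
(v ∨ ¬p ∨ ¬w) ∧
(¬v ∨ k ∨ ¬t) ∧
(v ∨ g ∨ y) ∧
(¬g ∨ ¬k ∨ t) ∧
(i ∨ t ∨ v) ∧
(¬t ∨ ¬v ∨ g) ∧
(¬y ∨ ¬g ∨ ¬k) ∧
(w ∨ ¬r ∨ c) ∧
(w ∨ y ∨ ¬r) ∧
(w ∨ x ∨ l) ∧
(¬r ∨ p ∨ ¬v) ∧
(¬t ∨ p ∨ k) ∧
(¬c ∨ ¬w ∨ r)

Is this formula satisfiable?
Yes

Yes, the formula is satisfiable.

One satisfying assignment is: v=True, r=False, k=True, l=True, w=False, t=False, c=False, p=True, i=False, x=False, y=False, g=False

Verification: With this assignment, all 36 clauses evaluate to true.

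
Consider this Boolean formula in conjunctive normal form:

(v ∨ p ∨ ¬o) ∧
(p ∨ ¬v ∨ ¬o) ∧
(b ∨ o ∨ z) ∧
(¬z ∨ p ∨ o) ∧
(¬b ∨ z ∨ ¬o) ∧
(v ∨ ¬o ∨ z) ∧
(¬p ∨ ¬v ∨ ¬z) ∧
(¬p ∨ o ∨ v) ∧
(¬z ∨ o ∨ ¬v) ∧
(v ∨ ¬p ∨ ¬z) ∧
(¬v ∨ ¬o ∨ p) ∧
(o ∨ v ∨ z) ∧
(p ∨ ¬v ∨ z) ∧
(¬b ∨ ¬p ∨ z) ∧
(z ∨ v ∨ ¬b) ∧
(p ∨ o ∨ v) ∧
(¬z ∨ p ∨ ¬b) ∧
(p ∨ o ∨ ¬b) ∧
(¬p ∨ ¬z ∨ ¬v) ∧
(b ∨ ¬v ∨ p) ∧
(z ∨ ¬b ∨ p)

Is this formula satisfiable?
Yes

Yes, the formula is satisfiable.

One satisfying assignment is: z=False, p=True, v=True, o=True, b=False

Verification: With this assignment, all 21 clauses evaluate to true.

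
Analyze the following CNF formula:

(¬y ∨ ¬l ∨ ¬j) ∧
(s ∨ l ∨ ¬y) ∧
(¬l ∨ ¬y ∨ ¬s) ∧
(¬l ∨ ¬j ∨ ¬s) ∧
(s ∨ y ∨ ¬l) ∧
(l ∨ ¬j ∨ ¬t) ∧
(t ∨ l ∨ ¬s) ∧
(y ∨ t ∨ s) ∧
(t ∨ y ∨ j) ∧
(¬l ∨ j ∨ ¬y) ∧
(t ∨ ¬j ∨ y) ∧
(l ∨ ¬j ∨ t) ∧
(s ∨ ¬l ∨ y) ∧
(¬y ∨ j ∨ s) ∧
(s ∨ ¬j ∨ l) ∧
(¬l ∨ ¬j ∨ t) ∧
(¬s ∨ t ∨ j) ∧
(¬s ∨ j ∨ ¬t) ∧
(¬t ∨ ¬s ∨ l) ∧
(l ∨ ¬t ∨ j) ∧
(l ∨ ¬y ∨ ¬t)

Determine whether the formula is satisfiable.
No

No, the formula is not satisfiable.

No assignment of truth values to the variables can make all 21 clauses true simultaneously.

The formula is UNSAT (unsatisfiable).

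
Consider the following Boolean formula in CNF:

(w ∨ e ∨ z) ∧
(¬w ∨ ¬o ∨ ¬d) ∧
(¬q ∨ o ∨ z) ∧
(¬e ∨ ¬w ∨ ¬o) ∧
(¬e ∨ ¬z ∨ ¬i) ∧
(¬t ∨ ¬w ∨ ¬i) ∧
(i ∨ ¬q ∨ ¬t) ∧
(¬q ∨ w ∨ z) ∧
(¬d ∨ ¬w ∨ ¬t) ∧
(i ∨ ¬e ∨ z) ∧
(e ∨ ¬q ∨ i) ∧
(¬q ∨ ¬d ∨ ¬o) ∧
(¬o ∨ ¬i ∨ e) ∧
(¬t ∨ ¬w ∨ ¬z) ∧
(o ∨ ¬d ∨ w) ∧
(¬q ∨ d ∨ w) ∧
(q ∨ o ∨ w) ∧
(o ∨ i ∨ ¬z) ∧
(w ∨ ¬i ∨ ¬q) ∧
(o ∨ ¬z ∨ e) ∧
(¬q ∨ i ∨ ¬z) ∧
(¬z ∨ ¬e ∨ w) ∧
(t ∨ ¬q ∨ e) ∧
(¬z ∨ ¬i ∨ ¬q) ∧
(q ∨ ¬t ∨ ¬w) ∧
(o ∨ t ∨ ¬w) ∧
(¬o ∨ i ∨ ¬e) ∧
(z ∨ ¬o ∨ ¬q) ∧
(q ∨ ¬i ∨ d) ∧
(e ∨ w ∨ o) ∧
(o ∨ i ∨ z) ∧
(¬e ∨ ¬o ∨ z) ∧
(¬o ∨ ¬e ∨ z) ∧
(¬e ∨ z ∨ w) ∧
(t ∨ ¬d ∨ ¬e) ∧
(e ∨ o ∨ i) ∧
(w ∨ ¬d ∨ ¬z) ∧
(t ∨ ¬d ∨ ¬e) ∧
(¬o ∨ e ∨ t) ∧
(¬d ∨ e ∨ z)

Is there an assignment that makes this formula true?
Yes

Yes, the formula is satisfiable.

One satisfying assignment is: z=True, d=False, i=False, w=False, e=False, t=True, o=True, q=False

Verification: With this assignment, all 40 clauses evaluate to true.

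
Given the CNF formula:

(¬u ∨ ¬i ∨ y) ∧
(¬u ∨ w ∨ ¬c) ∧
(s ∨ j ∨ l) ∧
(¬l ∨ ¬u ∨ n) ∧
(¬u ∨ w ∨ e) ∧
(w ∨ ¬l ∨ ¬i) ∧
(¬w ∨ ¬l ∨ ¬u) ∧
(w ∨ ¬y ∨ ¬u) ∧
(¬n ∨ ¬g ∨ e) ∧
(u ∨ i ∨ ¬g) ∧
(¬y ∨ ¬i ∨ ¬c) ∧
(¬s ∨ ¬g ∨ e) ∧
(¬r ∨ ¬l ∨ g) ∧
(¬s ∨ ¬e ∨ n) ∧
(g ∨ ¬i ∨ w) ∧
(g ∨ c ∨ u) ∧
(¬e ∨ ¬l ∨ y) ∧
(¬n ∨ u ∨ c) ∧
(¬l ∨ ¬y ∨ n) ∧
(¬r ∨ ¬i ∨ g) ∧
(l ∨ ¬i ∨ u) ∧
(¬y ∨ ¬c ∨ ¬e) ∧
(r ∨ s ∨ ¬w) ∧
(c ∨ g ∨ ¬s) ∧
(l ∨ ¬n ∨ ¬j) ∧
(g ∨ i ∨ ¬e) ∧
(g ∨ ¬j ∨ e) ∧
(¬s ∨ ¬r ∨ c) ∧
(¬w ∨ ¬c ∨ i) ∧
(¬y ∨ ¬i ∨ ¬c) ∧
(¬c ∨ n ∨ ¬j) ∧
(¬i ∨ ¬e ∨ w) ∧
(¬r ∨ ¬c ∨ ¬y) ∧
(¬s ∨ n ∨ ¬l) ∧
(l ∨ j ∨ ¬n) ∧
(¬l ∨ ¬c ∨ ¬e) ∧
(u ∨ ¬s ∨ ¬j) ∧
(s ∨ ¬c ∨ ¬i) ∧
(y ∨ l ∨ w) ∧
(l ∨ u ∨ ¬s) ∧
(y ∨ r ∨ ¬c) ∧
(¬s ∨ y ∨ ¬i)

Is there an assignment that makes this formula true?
Yes

Yes, the formula is satisfiable.

One satisfying assignment is: j=False, s=False, w=False, c=True, y=True, n=True, i=False, g=False, e=False, r=False, l=True, u=False

Verification: With this assignment, all 42 clauses evaluate to true.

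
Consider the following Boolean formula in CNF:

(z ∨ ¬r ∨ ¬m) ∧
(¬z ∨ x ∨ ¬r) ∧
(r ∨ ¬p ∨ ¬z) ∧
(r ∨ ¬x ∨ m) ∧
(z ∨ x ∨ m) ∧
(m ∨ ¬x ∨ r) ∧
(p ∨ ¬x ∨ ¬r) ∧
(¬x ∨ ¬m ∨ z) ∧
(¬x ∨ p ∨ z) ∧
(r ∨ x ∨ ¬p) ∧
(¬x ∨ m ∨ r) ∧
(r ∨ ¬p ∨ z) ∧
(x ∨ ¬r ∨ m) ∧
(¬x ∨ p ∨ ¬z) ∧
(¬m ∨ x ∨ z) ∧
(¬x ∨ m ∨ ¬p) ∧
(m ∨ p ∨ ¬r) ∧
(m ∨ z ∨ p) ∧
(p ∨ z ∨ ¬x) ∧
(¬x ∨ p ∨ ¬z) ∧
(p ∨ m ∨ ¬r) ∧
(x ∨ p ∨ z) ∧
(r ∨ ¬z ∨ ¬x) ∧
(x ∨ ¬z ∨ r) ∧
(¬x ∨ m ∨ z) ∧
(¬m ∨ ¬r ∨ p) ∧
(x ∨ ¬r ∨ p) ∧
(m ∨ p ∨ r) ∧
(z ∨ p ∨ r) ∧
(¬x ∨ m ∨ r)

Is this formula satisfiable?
Yes

Yes, the formula is satisfiable.

One satisfying assignment is: z=True, x=True, p=True, m=True, r=True

Verification: With this assignment, all 30 clauses evaluate to true.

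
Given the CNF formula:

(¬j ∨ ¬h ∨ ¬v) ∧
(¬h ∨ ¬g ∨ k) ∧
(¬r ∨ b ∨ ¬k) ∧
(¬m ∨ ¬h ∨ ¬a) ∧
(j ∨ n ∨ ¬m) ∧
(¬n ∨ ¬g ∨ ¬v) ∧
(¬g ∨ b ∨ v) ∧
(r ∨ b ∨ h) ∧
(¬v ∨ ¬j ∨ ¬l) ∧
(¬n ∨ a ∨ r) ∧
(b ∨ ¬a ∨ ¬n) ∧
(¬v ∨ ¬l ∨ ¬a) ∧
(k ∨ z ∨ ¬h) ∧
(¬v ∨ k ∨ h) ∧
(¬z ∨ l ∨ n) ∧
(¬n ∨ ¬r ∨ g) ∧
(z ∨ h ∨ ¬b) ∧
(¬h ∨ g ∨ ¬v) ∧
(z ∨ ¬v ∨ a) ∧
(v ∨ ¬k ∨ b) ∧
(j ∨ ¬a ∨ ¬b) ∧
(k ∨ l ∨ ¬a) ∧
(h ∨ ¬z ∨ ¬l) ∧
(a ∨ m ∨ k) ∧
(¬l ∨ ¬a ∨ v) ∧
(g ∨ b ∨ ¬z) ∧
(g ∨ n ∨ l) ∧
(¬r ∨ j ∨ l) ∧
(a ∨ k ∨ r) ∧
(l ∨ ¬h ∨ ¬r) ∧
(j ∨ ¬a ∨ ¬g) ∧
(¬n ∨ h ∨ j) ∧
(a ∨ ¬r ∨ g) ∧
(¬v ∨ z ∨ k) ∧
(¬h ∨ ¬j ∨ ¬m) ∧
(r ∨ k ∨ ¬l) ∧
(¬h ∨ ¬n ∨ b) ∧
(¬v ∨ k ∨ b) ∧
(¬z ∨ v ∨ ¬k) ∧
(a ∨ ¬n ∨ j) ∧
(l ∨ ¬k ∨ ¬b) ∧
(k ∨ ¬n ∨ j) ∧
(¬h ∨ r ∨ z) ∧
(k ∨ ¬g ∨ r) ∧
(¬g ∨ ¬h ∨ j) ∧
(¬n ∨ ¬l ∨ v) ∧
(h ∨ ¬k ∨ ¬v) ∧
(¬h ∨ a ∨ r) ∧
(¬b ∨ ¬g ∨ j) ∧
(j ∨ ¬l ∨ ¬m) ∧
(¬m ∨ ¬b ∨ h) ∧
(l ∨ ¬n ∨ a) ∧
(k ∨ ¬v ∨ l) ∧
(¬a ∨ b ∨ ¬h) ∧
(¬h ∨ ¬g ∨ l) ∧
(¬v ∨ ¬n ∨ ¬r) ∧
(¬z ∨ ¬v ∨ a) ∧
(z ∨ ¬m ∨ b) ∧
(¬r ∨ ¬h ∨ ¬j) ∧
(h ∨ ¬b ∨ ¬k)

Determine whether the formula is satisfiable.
No

No, the formula is not satisfiable.

No assignment of truth values to the variables can make all 60 clauses true simultaneously.

The formula is UNSAT (unsatisfiable).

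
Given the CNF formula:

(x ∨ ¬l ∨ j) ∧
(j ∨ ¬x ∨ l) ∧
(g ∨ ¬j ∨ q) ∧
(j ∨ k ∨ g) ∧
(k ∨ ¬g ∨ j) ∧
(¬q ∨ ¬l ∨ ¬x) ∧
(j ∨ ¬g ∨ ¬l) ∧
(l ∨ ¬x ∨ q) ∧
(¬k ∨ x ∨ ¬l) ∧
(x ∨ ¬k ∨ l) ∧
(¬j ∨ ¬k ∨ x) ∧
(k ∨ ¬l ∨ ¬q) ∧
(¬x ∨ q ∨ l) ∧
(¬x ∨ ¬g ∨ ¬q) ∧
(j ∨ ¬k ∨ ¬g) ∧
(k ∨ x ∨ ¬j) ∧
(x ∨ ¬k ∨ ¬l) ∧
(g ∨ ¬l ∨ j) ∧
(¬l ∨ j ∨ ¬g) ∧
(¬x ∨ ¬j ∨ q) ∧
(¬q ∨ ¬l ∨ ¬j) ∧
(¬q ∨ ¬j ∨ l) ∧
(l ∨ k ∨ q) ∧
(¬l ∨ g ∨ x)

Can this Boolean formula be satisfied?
No

No, the formula is not satisfiable.

No assignment of truth values to the variables can make all 24 clauses true simultaneously.

The formula is UNSAT (unsatisfiable).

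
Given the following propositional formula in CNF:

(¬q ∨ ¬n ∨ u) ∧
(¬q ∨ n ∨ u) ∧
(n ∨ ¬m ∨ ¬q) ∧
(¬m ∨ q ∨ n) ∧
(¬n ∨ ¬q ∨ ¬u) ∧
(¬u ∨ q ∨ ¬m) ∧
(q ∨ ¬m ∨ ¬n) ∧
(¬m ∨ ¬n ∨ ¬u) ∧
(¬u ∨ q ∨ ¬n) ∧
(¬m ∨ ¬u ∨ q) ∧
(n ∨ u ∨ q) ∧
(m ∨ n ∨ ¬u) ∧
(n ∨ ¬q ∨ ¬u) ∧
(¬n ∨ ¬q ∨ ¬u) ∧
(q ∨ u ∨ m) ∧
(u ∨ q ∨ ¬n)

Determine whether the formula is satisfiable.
No

No, the formula is not satisfiable.

No assignment of truth values to the variables can make all 16 clauses true simultaneously.

The formula is UNSAT (unsatisfiable).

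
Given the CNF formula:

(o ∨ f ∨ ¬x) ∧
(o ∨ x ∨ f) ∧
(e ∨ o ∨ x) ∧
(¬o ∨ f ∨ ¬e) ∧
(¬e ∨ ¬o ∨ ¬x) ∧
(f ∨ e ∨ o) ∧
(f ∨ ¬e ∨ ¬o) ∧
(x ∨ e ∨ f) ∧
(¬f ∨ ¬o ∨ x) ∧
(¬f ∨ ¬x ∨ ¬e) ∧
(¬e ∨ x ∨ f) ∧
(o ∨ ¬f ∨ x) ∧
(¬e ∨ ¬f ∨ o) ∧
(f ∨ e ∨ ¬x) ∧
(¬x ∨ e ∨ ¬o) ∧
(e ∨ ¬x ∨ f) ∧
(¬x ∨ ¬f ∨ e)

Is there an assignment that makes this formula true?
No

No, the formula is not satisfiable.

No assignment of truth values to the variables can make all 17 clauses true simultaneously.

The formula is UNSAT (unsatisfiable).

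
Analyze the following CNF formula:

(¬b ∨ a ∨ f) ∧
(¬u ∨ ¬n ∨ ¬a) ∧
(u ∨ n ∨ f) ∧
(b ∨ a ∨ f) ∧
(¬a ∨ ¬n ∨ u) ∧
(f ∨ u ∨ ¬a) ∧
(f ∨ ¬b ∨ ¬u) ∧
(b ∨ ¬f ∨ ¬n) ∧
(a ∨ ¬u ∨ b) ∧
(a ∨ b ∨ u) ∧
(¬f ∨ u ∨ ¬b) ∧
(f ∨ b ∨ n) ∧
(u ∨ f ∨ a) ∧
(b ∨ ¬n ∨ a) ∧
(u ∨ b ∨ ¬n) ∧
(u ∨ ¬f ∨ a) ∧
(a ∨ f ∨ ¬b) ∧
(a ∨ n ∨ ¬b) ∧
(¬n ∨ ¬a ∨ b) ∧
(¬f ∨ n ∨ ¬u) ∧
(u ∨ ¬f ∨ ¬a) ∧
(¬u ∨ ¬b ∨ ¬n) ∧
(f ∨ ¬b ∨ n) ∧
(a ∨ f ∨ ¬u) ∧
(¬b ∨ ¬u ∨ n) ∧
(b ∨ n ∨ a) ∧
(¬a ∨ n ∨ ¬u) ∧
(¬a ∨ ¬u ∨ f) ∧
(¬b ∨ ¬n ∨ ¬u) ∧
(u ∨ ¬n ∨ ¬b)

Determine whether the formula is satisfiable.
No

No, the formula is not satisfiable.

No assignment of truth values to the variables can make all 30 clauses true simultaneously.

The formula is UNSAT (unsatisfiable).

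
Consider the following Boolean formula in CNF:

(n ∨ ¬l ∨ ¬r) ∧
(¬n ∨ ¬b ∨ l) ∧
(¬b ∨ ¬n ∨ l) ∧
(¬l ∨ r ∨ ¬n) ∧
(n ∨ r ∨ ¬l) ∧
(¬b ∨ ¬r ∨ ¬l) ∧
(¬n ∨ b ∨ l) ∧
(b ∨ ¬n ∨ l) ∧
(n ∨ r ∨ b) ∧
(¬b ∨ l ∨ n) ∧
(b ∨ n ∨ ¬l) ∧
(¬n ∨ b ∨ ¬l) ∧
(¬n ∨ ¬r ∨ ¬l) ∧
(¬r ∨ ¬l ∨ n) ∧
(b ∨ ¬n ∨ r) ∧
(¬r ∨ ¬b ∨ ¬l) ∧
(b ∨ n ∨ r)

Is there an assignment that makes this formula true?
Yes

Yes, the formula is satisfiable.

One satisfying assignment is: n=False, l=False, r=True, b=False

Verification: With this assignment, all 17 clauses evaluate to true.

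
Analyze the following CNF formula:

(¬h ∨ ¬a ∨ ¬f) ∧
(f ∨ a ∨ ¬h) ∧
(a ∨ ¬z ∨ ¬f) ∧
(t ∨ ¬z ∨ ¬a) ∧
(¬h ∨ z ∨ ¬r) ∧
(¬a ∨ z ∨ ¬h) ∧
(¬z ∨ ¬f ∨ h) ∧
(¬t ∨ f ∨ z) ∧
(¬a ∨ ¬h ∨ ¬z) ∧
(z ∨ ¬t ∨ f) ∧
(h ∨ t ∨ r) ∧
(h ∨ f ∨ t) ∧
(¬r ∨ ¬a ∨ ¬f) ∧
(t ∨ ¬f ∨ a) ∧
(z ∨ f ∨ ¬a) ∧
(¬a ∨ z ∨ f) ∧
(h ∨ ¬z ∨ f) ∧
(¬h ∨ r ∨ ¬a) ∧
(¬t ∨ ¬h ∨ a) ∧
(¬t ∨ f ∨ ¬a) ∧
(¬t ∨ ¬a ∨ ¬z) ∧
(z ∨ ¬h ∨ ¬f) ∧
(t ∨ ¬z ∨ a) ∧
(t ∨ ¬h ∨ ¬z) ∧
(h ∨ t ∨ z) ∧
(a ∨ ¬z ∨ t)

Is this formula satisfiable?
Yes

Yes, the formula is satisfiable.

One satisfying assignment is: z=False, r=False, a=False, t=True, h=False, f=True

Verification: With this assignment, all 26 clauses evaluate to true.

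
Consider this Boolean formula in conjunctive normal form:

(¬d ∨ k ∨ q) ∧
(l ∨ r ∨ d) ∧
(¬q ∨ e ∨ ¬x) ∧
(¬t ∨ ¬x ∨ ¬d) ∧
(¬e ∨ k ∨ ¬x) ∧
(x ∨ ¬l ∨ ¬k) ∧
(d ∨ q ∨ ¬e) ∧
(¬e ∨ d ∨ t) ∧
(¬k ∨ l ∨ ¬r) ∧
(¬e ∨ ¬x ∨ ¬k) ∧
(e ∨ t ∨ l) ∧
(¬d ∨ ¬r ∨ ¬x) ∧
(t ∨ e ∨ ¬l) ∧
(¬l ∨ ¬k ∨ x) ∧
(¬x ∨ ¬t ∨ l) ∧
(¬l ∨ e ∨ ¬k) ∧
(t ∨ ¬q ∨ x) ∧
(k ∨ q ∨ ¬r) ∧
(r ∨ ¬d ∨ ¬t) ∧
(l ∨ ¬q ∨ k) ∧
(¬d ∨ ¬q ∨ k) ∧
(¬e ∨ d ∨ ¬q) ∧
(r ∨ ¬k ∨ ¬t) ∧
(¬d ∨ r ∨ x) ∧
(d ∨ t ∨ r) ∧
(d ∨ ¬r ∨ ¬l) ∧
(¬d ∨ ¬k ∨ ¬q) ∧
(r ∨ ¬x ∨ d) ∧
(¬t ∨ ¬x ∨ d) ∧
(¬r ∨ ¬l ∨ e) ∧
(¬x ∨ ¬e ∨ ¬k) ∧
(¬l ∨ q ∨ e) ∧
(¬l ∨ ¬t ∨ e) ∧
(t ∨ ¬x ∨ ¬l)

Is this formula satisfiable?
No

No, the formula is not satisfiable.

No assignment of truth values to the variables can make all 34 clauses true simultaneously.

The formula is UNSAT (unsatisfiable).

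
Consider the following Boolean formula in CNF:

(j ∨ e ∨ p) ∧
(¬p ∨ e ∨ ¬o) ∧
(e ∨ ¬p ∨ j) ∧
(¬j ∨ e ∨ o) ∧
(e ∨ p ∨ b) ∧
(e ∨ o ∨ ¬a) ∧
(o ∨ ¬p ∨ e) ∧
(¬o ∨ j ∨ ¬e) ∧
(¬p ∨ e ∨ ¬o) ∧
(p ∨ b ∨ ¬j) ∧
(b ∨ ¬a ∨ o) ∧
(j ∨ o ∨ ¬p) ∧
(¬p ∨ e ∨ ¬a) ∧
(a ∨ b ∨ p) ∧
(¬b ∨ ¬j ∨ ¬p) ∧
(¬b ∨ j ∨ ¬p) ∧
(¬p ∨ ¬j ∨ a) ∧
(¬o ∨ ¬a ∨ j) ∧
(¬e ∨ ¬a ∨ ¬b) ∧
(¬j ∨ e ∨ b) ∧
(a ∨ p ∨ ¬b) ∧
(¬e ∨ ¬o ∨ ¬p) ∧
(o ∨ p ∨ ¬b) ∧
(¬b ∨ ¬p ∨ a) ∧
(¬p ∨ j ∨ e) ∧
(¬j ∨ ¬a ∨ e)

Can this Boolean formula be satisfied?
No

No, the formula is not satisfiable.

No assignment of truth values to the variables can make all 26 clauses true simultaneously.

The formula is UNSAT (unsatisfiable).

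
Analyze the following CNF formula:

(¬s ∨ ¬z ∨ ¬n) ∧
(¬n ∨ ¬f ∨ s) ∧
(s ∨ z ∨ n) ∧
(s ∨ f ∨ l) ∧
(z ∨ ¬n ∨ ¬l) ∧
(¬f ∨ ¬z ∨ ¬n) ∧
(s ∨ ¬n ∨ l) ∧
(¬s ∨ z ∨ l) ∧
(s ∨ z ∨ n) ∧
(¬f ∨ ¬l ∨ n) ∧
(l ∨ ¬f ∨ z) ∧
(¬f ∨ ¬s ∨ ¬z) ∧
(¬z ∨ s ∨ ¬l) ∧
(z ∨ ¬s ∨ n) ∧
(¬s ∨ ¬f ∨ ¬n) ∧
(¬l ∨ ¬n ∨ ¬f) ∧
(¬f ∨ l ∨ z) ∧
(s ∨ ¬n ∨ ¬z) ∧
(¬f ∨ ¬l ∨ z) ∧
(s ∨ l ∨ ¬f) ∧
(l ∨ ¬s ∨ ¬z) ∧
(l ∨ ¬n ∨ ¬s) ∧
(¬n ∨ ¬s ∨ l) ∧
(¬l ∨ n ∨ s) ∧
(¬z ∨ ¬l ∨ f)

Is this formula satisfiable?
No

No, the formula is not satisfiable.

No assignment of truth values to the variables can make all 25 clauses true simultaneously.

The formula is UNSAT (unsatisfiable).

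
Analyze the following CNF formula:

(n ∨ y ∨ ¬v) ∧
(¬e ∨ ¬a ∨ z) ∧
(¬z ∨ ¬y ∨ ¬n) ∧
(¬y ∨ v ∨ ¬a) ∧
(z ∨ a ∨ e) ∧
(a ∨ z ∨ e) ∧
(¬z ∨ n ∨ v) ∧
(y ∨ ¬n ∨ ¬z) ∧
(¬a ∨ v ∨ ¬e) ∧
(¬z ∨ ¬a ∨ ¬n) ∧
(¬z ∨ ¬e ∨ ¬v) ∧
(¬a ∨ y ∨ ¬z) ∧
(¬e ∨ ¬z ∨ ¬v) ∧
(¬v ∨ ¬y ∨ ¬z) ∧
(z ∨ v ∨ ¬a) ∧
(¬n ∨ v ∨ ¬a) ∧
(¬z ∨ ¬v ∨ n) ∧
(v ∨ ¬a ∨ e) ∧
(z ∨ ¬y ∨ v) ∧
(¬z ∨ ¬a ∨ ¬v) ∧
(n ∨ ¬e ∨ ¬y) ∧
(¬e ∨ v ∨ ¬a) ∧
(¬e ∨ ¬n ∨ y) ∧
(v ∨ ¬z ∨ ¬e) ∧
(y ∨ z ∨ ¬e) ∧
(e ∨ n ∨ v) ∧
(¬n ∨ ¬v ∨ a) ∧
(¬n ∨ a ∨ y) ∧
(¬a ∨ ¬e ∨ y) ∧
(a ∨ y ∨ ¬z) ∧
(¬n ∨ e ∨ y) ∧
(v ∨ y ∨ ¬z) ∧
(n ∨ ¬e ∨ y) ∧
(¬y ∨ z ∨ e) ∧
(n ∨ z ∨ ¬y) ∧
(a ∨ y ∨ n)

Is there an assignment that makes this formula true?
No

No, the formula is not satisfiable.

No assignment of truth values to the variables can make all 36 clauses true simultaneously.

The formula is UNSAT (unsatisfiable).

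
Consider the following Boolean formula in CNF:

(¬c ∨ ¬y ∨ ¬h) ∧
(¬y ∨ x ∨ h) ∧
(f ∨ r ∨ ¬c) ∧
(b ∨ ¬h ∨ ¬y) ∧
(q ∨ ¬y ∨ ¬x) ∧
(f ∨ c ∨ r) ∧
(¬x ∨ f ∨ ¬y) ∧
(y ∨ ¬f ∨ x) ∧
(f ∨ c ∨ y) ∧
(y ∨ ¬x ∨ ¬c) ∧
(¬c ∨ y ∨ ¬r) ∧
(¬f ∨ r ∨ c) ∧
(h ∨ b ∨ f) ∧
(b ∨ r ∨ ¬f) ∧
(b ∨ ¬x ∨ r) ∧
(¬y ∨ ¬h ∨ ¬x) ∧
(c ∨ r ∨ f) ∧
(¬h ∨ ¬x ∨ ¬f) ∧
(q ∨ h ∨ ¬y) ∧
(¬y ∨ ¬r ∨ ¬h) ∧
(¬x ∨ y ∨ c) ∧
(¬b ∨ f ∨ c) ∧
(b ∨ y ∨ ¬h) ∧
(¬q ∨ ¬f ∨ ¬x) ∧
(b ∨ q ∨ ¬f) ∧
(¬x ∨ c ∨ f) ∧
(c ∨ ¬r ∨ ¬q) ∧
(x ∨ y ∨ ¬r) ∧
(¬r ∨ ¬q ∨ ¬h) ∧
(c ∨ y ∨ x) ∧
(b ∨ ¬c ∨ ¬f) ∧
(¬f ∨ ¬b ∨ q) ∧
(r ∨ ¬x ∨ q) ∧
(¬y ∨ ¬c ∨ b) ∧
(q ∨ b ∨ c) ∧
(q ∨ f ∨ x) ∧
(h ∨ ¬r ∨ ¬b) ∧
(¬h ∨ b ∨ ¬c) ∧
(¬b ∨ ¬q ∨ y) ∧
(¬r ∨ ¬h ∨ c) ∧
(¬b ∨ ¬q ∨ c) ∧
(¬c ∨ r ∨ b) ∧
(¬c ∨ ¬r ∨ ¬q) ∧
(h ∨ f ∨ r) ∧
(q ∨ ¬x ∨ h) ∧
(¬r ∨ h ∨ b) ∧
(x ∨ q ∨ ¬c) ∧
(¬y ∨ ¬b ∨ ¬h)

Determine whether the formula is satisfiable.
No

No, the formula is not satisfiable.

No assignment of truth values to the variables can make all 48 clauses true simultaneously.

The formula is UNSAT (unsatisfiable).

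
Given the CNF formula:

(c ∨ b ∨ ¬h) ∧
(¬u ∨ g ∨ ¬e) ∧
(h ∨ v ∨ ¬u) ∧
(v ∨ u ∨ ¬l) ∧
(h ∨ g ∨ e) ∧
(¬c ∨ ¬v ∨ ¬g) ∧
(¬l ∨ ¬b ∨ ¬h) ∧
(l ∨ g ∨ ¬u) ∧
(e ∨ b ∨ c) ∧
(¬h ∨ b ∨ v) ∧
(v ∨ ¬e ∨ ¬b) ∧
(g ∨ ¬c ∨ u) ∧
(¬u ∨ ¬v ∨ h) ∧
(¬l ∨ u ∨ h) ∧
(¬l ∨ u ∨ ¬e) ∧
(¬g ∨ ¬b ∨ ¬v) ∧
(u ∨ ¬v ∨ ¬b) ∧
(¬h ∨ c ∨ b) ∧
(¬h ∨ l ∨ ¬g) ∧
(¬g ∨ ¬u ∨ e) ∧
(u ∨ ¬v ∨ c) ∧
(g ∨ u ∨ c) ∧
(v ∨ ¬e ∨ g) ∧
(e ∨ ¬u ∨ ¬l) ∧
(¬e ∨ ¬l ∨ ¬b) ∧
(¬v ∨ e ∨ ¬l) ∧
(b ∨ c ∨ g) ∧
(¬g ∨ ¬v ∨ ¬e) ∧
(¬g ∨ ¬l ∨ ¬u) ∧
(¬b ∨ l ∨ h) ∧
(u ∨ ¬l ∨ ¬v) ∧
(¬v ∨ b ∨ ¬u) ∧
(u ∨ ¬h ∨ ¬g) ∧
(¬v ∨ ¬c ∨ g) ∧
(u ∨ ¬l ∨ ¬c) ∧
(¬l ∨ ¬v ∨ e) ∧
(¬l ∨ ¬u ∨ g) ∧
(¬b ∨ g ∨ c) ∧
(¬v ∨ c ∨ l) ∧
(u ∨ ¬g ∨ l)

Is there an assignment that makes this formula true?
No

No, the formula is not satisfiable.

No assignment of truth values to the variables can make all 40 clauses true simultaneously.

The formula is UNSAT (unsatisfiable).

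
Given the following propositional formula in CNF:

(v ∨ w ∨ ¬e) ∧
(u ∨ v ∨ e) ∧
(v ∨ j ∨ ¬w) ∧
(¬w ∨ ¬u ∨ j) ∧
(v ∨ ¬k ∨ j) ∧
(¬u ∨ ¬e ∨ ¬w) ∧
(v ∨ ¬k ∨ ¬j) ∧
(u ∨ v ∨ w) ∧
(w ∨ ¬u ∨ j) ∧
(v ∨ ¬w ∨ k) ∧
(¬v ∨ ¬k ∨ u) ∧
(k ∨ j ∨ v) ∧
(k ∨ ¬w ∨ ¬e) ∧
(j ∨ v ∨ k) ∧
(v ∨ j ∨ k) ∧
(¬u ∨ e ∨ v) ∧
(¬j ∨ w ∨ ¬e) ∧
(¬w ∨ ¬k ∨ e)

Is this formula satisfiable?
Yes

Yes, the formula is satisfiable.

One satisfying assignment is: w=False, j=False, v=True, e=False, k=False, u=False

Verification: With this assignment, all 18 clauses evaluate to true.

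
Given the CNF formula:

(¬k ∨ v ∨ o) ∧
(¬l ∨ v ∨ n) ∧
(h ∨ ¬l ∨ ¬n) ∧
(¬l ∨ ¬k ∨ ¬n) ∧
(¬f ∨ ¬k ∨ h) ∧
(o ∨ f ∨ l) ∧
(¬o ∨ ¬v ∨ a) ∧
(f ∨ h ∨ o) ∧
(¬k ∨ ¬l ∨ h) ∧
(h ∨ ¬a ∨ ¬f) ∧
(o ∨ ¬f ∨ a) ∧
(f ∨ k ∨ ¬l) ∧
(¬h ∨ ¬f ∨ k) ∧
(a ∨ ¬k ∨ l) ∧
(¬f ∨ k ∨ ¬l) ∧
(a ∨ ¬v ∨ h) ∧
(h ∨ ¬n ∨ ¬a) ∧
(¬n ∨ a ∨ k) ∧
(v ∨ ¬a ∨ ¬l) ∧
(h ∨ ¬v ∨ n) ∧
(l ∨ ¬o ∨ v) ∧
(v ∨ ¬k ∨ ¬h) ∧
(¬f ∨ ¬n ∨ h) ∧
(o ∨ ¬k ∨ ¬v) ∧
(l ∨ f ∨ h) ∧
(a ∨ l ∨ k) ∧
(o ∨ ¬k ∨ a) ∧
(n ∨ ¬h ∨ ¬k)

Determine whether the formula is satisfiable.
Yes

Yes, the formula is satisfiable.

One satisfying assignment is: a=True, l=False, n=True, k=False, v=True, h=True, f=False, o=True

Verification: With this assignment, all 28 clauses evaluate to true.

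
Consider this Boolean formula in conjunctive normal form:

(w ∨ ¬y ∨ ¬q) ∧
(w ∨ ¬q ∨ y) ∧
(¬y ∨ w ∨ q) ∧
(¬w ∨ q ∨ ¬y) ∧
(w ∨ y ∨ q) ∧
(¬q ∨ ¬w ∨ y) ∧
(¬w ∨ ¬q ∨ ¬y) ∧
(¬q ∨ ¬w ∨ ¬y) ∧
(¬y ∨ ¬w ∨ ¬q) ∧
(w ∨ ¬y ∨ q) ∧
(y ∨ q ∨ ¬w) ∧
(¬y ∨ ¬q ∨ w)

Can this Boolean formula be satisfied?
No

No, the formula is not satisfiable.

No assignment of truth values to the variables can make all 12 clauses true simultaneously.

The formula is UNSAT (unsatisfiable).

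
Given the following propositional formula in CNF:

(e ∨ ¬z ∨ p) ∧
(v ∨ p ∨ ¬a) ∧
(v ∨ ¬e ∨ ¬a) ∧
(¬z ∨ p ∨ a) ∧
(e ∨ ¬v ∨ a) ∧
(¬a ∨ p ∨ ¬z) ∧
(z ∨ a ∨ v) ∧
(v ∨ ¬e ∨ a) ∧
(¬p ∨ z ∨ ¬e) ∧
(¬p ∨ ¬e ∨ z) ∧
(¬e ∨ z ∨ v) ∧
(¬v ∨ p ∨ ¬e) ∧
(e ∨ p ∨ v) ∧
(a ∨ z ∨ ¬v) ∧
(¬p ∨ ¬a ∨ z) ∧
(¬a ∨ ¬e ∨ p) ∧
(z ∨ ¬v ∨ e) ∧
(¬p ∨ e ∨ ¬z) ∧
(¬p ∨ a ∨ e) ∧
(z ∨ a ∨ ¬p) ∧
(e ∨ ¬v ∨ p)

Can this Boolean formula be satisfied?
Yes

Yes, the formula is satisfiable.

One satisfying assignment is: p=True, v=True, e=True, a=False, z=True

Verification: With this assignment, all 21 clauses evaluate to true.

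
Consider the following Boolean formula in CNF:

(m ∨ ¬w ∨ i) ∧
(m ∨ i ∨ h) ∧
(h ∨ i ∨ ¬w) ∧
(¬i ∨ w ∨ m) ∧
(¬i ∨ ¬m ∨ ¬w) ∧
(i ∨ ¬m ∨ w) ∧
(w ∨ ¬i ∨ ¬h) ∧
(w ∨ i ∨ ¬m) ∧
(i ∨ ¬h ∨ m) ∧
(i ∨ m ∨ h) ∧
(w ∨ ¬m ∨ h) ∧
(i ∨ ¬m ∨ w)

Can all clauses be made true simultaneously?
Yes

Yes, the formula is satisfiable.

One satisfying assignment is: i=True, m=False, h=False, w=True

Verification: With this assignment, all 12 clauses evaluate to true.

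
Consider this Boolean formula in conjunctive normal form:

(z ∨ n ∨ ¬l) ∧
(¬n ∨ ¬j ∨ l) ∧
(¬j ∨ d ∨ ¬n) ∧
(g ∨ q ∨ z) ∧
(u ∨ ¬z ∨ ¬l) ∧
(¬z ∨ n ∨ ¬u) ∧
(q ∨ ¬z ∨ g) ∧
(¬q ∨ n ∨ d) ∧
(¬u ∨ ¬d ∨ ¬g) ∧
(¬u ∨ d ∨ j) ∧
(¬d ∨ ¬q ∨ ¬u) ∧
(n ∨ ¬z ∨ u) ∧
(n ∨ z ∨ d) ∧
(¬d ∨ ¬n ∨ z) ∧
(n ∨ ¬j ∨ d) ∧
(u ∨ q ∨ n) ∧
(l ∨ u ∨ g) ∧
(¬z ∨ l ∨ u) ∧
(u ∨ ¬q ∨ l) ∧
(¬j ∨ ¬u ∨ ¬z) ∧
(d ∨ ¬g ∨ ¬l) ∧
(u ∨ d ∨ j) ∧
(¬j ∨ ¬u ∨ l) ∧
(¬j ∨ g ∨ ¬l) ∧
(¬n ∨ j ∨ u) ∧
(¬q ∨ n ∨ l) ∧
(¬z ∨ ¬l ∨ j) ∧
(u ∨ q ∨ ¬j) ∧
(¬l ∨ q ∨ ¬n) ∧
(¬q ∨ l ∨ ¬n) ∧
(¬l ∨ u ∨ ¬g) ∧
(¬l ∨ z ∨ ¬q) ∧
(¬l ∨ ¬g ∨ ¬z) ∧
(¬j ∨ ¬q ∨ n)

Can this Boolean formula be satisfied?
No

No, the formula is not satisfiable.

No assignment of truth values to the variables can make all 34 clauses true simultaneously.

The formula is UNSAT (unsatisfiable).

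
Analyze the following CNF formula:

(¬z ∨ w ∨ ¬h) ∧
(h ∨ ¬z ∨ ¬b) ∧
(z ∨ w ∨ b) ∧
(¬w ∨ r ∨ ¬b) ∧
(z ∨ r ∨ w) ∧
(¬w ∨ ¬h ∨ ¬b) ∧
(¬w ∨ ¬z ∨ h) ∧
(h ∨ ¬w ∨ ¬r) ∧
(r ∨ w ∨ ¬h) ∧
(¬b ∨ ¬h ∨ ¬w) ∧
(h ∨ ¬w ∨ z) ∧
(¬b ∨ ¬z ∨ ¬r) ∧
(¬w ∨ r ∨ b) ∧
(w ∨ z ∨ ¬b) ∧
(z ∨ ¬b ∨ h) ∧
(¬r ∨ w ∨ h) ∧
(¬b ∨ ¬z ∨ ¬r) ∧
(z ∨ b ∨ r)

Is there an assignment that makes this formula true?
Yes

Yes, the formula is satisfiable.

One satisfying assignment is: w=True, b=False, h=True, z=False, r=True

Verification: With this assignment, all 18 clauses evaluate to true.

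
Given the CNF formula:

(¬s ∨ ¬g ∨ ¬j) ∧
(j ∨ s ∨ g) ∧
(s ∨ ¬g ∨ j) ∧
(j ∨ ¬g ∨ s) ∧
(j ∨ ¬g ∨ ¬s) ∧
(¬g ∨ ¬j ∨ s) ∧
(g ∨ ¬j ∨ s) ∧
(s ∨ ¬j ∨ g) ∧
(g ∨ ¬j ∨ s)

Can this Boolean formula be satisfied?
Yes

Yes, the formula is satisfiable.

One satisfying assignment is: g=False, j=True, s=True

Verification: With this assignment, all 9 clauses evaluate to true.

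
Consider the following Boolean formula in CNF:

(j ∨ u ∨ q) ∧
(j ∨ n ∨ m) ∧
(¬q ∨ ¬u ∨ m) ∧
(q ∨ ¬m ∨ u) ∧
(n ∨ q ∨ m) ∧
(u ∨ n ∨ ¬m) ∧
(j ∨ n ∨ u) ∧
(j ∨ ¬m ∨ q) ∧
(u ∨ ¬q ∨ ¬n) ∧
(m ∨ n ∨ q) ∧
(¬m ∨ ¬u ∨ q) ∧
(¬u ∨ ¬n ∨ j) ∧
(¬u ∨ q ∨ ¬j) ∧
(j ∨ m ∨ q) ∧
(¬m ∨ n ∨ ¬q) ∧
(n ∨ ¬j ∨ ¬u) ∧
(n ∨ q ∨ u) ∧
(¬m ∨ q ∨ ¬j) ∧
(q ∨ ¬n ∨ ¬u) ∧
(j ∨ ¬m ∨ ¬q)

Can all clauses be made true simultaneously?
Yes

Yes, the formula is satisfiable.

One satisfying assignment is: j=True, q=True, m=True, u=True, n=True

Verification: With this assignment, all 20 clauses evaluate to true.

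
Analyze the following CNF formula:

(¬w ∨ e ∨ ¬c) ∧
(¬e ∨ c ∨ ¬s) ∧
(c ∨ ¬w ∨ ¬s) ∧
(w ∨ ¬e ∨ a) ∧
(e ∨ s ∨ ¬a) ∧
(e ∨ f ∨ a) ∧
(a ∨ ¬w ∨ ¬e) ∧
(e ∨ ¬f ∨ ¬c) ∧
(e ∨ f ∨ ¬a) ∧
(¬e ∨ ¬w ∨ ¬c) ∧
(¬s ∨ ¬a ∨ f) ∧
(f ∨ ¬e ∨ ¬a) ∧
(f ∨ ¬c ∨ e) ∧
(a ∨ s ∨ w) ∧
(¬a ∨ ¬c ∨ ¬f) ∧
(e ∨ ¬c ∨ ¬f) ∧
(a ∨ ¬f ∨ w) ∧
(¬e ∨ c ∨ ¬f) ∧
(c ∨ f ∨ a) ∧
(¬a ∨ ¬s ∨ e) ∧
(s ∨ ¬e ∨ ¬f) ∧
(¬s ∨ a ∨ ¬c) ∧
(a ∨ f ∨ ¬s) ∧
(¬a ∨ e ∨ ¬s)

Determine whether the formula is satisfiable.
Yes

Yes, the formula is satisfiable.

One satisfying assignment is: a=False, f=True, e=False, s=False, c=False, w=True

Verification: With this assignment, all 24 clauses evaluate to true.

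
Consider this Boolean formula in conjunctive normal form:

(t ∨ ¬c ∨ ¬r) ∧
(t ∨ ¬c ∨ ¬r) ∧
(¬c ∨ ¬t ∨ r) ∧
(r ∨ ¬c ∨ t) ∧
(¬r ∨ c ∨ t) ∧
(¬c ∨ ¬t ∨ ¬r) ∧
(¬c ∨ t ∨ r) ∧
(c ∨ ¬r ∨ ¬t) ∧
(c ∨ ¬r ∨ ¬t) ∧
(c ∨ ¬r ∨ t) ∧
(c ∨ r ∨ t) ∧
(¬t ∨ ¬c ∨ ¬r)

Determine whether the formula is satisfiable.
Yes

Yes, the formula is satisfiable.

One satisfying assignment is: t=True, r=False, c=False

Verification: With this assignment, all 12 clauses evaluate to true.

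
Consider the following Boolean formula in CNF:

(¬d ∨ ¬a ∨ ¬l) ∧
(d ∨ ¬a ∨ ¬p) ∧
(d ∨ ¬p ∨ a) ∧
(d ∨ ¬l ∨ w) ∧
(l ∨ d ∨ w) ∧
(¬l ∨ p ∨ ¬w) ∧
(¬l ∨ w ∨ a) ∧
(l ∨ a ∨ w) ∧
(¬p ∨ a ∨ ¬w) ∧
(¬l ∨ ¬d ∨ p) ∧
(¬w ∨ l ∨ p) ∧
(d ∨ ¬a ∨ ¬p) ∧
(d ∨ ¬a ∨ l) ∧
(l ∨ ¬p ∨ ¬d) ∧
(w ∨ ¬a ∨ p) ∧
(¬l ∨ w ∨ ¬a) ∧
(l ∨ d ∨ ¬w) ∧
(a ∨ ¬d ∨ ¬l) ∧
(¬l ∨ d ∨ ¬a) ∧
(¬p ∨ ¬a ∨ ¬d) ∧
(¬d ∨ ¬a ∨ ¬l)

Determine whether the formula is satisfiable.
No

No, the formula is not satisfiable.

No assignment of truth values to the variables can make all 21 clauses true simultaneously.

The formula is UNSAT (unsatisfiable).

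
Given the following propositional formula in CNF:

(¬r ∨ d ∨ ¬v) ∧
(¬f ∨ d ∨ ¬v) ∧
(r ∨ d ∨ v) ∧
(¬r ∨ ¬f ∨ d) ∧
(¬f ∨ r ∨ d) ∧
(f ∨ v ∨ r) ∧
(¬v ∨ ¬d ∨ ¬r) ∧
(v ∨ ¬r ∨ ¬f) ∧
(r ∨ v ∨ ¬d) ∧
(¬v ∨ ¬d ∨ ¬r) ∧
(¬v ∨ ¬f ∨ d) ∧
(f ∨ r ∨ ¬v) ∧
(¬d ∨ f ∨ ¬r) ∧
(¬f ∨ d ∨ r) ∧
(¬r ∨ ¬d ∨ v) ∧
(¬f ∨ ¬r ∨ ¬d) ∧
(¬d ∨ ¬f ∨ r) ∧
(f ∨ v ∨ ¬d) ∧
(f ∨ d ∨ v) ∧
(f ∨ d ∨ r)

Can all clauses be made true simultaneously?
No

No, the formula is not satisfiable.

No assignment of truth values to the variables can make all 20 clauses true simultaneously.

The formula is UNSAT (unsatisfiable).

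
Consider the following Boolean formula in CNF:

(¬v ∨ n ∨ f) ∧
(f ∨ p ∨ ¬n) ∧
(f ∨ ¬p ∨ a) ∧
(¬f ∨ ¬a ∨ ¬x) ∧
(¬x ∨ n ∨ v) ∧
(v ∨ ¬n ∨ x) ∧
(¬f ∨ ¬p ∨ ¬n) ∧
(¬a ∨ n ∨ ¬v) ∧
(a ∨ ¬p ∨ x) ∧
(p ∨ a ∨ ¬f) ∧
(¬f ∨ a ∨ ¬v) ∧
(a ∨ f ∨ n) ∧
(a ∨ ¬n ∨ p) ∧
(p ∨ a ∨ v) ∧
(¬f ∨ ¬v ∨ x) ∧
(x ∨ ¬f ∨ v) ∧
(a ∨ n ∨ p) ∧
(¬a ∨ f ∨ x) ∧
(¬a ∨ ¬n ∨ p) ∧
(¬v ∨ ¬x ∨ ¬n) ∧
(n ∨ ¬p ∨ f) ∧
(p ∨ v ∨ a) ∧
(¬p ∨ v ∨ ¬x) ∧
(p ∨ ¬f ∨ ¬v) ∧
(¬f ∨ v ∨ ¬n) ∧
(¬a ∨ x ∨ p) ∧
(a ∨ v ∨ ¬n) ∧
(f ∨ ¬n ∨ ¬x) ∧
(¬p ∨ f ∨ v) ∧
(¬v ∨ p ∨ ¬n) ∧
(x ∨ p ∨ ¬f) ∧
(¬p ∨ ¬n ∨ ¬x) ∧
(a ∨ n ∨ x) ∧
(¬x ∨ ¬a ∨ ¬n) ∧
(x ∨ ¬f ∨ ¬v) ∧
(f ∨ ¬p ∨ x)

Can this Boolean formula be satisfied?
No

No, the formula is not satisfiable.

No assignment of truth values to the variables can make all 36 clauses true simultaneously.

The formula is UNSAT (unsatisfiable).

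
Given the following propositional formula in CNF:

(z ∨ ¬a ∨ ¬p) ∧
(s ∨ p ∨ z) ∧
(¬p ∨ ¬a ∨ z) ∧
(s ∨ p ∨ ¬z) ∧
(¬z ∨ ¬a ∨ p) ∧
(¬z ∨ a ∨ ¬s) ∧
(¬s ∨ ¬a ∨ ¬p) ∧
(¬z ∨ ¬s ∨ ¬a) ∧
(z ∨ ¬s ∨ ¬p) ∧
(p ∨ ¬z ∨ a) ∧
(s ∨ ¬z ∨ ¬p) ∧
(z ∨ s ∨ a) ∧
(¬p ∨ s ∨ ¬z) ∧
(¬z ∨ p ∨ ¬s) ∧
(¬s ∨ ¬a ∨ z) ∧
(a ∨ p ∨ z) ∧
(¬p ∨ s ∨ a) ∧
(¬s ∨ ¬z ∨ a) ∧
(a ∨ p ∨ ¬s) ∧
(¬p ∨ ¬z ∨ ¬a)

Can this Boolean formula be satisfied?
No

No, the formula is not satisfiable.

No assignment of truth values to the variables can make all 20 clauses true simultaneously.

The formula is UNSAT (unsatisfiable).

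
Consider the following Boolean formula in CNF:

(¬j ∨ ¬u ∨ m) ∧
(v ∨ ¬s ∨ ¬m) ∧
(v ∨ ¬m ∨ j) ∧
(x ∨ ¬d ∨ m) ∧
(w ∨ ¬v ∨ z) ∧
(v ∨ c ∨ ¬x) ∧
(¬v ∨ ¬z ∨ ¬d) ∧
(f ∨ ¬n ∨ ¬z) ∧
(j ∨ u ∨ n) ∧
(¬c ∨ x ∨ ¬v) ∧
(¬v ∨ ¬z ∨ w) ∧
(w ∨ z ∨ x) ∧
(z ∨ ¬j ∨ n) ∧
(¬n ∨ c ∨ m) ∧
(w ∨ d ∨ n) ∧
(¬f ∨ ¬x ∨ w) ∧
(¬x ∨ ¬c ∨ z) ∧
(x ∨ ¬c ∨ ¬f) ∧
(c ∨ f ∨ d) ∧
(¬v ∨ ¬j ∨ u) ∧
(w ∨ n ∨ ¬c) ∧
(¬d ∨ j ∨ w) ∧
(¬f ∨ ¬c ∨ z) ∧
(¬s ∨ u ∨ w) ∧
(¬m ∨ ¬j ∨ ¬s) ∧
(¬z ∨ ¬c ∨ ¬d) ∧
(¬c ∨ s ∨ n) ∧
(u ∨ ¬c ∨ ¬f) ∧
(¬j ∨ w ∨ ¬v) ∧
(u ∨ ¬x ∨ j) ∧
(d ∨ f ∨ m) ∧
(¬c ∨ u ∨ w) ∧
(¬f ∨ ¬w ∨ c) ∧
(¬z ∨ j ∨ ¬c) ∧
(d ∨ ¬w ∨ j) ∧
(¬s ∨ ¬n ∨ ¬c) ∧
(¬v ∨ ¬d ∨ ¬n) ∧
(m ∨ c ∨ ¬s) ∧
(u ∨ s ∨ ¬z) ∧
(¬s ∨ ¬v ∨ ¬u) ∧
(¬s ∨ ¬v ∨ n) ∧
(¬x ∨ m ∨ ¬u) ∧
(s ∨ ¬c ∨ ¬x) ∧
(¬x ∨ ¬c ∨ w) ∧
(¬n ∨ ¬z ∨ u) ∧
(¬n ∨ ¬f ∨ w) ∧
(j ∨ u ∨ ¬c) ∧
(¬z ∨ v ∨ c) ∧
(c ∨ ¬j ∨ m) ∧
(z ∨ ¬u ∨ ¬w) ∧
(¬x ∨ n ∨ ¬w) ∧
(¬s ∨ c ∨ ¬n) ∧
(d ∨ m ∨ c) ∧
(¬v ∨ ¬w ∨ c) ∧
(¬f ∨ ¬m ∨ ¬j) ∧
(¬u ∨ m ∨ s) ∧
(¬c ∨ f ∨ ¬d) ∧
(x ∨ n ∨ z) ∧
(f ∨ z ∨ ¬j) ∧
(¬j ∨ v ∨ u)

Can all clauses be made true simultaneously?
No

No, the formula is not satisfiable.

No assignment of truth values to the variables can make all 60 clauses true simultaneously.

The formula is UNSAT (unsatisfiable).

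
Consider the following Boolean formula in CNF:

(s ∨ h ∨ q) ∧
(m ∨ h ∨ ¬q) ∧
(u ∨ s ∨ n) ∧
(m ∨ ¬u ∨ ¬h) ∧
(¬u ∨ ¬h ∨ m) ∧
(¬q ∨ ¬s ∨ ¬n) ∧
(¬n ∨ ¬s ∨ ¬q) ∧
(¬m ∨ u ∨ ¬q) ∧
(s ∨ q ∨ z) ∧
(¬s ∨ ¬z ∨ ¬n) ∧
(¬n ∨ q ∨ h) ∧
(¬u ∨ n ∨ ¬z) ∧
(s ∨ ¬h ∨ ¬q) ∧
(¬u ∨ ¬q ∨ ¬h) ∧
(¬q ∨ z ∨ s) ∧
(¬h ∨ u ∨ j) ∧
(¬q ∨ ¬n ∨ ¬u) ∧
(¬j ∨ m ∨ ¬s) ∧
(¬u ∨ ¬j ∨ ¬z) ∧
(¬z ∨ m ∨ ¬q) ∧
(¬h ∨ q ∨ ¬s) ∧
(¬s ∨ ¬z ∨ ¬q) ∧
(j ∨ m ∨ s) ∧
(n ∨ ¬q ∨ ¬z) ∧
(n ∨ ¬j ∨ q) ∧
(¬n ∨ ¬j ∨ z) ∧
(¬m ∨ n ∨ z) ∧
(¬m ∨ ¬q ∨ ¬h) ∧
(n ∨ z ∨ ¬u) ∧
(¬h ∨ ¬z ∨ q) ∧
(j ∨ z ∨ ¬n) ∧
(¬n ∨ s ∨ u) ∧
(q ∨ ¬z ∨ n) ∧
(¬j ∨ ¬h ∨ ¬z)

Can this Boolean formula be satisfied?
Yes

Yes, the formula is satisfiable.

One satisfying assignment is: u=False, j=False, n=False, h=False, s=True, m=False, q=False, z=False

Verification: With this assignment, all 34 clauses evaluate to true.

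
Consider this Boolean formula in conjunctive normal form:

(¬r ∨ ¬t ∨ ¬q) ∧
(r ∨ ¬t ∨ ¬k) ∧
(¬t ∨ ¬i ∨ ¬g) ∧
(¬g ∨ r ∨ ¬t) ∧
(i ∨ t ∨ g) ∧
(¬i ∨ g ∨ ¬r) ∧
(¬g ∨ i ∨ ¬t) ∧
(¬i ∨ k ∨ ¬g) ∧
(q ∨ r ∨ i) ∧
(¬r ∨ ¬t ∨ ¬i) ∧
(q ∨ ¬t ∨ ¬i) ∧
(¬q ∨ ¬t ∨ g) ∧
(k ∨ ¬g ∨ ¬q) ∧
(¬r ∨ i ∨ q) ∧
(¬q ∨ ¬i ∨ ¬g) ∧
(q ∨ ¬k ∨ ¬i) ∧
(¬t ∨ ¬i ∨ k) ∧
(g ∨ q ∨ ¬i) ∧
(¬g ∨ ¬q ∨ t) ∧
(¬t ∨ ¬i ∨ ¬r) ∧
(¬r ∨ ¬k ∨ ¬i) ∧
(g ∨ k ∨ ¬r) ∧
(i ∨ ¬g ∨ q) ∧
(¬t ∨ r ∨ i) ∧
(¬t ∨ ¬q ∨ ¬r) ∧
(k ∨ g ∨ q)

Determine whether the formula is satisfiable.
Yes

Yes, the formula is satisfiable.

One satisfying assignment is: g=False, r=False, t=False, i=True, q=True, k=False

Verification: With this assignment, all 26 clauses evaluate to true.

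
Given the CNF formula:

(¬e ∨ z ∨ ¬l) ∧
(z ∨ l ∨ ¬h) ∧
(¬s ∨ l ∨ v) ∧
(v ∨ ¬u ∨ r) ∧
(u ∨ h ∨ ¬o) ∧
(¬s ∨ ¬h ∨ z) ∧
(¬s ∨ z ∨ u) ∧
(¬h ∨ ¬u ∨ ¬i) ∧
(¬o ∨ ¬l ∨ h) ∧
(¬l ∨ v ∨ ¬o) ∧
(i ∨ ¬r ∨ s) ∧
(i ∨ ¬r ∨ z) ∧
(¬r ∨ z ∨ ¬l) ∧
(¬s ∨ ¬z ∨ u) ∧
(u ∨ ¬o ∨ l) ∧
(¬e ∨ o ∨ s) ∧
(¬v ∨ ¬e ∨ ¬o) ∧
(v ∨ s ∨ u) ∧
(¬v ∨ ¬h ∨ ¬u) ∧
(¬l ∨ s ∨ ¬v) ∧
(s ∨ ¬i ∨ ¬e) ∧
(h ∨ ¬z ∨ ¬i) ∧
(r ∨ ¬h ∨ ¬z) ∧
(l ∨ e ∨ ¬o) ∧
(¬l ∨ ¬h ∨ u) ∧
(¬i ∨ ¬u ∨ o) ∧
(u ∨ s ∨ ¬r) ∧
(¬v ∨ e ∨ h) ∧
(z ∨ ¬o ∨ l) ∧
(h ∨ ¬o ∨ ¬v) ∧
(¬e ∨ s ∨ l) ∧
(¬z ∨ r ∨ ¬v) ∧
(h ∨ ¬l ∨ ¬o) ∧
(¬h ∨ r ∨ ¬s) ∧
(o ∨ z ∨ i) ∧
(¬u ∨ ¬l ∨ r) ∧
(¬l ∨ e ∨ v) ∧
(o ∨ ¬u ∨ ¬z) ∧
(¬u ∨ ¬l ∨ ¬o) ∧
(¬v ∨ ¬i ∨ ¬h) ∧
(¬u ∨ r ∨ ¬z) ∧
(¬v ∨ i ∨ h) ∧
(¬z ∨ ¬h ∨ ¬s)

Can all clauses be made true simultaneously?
No

No, the formula is not satisfiable.

No assignment of truth values to the variables can make all 43 clauses true simultaneously.

The formula is UNSAT (unsatisfiable).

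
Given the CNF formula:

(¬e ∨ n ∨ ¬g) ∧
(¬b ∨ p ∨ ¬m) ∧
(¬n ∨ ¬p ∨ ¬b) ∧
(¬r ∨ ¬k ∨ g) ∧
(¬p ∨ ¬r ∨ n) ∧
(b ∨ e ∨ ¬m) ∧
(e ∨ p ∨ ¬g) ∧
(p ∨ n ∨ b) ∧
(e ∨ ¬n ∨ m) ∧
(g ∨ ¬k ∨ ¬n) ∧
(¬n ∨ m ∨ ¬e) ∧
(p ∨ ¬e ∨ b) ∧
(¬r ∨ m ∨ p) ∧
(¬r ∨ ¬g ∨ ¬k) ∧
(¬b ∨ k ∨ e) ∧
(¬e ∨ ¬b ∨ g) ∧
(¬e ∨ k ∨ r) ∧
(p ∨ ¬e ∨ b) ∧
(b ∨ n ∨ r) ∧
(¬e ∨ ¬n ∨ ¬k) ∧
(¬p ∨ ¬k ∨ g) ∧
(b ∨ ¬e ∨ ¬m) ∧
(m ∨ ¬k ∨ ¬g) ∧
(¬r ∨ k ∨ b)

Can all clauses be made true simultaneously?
Yes

Yes, the formula is satisfiable.

One satisfying assignment is: n=False, k=True, b=True, m=False, r=False, e=False, g=False, p=False

Verification: With this assignment, all 24 clauses evaluate to true.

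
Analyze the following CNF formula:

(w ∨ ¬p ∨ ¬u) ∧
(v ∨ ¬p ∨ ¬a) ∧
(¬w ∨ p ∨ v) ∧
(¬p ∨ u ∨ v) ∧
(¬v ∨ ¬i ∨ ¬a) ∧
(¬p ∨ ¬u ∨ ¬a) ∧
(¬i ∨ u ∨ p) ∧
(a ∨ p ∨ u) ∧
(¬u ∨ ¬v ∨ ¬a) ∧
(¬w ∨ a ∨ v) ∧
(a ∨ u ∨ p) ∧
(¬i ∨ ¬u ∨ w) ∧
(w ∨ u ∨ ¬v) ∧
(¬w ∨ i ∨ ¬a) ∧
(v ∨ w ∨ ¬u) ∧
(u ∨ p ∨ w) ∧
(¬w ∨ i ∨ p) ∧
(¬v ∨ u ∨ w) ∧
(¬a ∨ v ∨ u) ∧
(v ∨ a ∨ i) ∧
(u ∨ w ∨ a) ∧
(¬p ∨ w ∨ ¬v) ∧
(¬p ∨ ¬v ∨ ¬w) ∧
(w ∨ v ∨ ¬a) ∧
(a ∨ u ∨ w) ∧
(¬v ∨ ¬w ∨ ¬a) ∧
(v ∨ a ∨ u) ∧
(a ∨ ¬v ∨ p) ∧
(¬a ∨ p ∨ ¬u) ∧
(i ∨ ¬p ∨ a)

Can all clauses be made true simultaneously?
No

No, the formula is not satisfiable.

No assignment of truth values to the variables can make all 30 clauses true simultaneously.

The formula is UNSAT (unsatisfiable).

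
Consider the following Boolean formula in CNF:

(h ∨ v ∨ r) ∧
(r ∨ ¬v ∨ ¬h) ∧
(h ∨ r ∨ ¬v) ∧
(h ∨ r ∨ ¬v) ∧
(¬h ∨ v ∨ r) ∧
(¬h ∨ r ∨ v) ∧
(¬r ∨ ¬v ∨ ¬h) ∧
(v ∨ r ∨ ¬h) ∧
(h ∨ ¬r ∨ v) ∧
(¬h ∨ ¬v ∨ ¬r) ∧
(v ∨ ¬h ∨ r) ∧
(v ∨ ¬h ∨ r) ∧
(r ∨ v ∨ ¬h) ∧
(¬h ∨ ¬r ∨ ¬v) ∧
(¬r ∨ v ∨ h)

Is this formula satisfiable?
Yes

Yes, the formula is satisfiable.

One satisfying assignment is: h=True, r=True, v=False

Verification: With this assignment, all 15 clauses evaluate to true.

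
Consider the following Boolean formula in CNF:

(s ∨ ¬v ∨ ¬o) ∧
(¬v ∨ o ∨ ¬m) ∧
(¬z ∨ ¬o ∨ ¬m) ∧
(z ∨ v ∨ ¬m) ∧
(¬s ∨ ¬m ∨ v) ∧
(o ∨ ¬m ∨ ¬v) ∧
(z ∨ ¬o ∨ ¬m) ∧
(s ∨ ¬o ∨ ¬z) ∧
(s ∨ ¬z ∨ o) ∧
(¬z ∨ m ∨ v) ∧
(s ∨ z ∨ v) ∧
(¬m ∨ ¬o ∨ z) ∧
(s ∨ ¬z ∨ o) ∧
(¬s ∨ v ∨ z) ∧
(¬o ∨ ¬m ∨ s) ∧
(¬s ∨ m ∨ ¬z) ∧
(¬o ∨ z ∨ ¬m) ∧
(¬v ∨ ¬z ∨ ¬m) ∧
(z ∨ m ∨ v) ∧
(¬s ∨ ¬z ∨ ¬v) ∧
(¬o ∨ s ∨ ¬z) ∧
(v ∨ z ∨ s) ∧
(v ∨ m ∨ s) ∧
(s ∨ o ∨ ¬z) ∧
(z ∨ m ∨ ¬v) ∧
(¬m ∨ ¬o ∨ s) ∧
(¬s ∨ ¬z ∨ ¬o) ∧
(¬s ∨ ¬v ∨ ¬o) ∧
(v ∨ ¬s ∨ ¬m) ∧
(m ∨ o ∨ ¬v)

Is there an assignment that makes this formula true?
No

No, the formula is not satisfiable.

No assignment of truth values to the variables can make all 30 clauses true simultaneously.

The formula is UNSAT (unsatisfiable).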